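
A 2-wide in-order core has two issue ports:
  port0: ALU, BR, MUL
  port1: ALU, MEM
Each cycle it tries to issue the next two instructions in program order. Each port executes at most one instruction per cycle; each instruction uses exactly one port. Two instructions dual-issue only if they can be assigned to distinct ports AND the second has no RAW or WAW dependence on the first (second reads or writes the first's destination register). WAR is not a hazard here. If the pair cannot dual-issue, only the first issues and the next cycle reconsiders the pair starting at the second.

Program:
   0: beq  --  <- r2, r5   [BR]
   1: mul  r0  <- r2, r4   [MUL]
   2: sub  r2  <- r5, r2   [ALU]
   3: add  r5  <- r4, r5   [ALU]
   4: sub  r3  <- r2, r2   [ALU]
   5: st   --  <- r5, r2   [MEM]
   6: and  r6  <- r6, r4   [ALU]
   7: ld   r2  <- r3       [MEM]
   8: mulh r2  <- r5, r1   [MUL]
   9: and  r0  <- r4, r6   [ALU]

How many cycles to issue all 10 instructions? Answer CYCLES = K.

[0] i0  beq.BR  -- no-port BR/MUL
[1] i1/i2  mul.MUL+sub.ALU  -- pair
[2] i3/i4  add.ALU+sub.ALU  -- pair
[3] i5/i6  st.MEM+and.ALU  -- pair
[4] i7  ld.MEM  -- WAW r2
[5] i8/i9  mulh.MUL+and.ALU  -- pair

CYCLES = 6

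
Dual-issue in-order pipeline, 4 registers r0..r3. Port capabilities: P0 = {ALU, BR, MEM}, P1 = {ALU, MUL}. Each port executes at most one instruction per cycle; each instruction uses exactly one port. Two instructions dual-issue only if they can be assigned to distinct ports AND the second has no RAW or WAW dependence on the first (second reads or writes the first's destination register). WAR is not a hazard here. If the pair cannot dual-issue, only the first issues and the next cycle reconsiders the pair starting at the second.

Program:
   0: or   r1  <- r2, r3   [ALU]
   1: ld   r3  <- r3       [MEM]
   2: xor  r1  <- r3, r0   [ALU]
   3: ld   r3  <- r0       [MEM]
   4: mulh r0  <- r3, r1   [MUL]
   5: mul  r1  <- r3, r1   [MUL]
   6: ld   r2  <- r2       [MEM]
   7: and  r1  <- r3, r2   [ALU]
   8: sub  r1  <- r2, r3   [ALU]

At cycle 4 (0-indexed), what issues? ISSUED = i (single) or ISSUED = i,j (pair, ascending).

c0: i0&i1 or;ld  pair
c1: i2&i3 xor;ld  pair
c2: i4 mulh  no-port MUL/MUL
c3: i5&i6 mul;ld  pair
c4: i7 and  WAW r1
c5: i8 sub  tail

ISSUED = 7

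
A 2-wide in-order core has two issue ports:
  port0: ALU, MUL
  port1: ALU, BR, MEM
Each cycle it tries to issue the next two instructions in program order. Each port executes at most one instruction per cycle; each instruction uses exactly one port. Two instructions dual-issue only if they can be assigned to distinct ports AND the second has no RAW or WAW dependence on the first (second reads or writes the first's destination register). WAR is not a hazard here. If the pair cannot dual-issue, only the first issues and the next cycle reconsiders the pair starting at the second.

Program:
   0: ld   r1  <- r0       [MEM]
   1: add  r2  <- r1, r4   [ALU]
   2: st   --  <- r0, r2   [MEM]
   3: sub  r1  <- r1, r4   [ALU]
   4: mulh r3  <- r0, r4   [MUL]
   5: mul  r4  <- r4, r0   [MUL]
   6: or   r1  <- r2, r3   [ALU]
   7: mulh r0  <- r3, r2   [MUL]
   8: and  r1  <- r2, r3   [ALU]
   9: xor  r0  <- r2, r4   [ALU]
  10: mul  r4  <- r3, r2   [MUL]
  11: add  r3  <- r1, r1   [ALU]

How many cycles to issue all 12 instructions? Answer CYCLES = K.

[0] i0  ld  -- RAW r1
[1] i1  add  -- RAW r2
[2] i2&i3  st/sub  -- dual
[3] i4  mulh  -- no-port MUL/MUL
[4] i5&i6  mul/or  -- dual
[5] i7&i8  mulh/and  -- dual
[6] i9&i10  xor/mul  -- dual
[7] i11  add  -- tail

CYCLES = 8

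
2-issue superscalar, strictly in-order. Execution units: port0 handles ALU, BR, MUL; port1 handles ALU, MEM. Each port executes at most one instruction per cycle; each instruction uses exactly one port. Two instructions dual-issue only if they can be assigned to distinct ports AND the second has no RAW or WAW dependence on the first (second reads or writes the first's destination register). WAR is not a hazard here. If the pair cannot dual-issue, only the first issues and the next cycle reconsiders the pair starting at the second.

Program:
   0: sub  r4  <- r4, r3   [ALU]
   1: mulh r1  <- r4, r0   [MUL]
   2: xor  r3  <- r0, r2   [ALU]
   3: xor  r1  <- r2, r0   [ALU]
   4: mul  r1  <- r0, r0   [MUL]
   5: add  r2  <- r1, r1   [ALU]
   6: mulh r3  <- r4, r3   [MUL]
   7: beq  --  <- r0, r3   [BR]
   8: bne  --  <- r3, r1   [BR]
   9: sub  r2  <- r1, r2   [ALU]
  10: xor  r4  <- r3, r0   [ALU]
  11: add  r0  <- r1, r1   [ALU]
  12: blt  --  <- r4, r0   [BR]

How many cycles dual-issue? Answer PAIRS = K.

#0 head=0: sub.ALU i0 RAW r4
#1 head=1: mulh.MUL/xor.ALU i1+i2 2-wide
#2 head=3: xor.ALU i3 WAW r1
#3 head=4: mul.MUL i4 RAW r1
#4 head=5: add.ALU/mulh.MUL i5+i6 2-wide
#5 head=7: beq.BR i7 no-port BR/BR
#6 head=8: bne.BR/sub.ALU i8+i9 2-wide
#7 head=10: xor.ALU/add.ALU i10+i11 2-wide
#8 head=12: blt.BR i12 tail

PAIRS = 4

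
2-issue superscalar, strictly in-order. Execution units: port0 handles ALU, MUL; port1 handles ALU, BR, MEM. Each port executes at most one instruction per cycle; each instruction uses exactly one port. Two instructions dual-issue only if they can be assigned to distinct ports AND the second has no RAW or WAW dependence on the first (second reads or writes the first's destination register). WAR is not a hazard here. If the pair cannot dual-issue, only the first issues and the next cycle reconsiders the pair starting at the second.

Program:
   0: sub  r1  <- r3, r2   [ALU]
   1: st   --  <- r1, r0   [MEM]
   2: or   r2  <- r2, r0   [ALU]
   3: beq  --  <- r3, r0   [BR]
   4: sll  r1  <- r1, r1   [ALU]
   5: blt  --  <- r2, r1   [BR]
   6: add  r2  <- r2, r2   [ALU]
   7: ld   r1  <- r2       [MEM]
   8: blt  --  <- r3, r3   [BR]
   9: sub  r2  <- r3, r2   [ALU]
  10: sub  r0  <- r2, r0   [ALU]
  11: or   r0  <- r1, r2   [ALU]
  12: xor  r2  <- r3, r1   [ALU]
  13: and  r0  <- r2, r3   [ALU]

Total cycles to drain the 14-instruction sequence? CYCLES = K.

0. sub.ALU @i0  | RAW r1
1. st.MEM;or.ALU @i1/i2  | 2-wide
2. beq.BR;sll.ALU @i3/i4  | 2-wide
3. blt.BR;add.ALU @i5/i6  | 2-wide
4. ld.MEM @i7  | no-port MEM/BR
5. blt.BR;sub.ALU @i8/i9  | 2-wide
6. sub.ALU @i10  | WAW r0
7. or.ALU;xor.ALU @i11/i12  | 2-wide
8. and.ALU @i13  | tail

CYCLES = 9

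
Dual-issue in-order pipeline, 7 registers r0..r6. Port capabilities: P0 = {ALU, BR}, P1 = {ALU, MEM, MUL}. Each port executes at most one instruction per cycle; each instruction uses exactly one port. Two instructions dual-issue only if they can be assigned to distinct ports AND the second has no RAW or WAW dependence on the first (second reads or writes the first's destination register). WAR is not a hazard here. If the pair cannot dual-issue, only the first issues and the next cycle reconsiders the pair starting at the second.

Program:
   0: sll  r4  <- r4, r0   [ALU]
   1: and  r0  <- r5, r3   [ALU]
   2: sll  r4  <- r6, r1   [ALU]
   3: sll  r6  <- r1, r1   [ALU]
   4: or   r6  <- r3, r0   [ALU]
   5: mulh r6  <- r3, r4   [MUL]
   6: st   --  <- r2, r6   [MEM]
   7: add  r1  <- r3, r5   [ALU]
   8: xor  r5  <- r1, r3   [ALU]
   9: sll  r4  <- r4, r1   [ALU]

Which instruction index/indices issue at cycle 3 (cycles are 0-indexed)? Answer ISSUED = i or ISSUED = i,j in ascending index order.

ISSUED = 5

0. sll and @i0/i1  | dual
1. sll sll @i2/i3  | dual
2. or @i4  | WAW r6
3. mulh @i5  | no-port MUL/MEM
4. st add @i6/i7  | dual
5. xor sll @i8/i9  | dual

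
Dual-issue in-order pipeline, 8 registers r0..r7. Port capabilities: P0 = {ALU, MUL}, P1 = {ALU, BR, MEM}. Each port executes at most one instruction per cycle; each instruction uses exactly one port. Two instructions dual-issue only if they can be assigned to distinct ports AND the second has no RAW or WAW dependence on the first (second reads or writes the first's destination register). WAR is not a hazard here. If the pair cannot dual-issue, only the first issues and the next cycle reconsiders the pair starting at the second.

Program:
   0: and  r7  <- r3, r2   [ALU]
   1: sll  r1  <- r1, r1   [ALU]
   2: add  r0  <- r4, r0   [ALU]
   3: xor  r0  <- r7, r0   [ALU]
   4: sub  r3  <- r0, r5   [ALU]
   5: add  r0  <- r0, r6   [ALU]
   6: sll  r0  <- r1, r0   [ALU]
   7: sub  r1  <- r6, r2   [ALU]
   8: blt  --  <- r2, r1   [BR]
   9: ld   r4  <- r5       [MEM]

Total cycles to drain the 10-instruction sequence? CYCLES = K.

CYCLES = 7

t=0 i0/i1:and.ALU sll.ALU ; pair
t=1 i2:add.ALU ; RAW+WAW r0
t=2 i3:xor.ALU ; RAW r0
t=3 i4/i5:sub.ALU add.ALU ; pair
t=4 i6/i7:sll.ALU sub.ALU ; pair
t=5 i8:blt.BR ; no-port BR/MEM
t=6 i9:ld.MEM ; tail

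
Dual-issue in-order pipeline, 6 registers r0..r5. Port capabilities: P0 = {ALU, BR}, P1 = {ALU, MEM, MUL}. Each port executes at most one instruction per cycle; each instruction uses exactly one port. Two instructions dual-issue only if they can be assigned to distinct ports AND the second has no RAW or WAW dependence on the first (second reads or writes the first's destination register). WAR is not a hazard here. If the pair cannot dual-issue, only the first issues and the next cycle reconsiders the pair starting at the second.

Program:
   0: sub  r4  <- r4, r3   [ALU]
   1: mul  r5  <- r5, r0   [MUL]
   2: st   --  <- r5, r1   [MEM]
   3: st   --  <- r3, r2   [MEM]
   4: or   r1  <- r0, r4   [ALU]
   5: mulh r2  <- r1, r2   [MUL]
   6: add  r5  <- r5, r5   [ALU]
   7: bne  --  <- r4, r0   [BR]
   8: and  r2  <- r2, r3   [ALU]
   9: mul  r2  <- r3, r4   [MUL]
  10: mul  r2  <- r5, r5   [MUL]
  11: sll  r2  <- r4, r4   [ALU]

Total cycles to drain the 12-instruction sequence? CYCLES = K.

CYCLES = 8

[0] i0/i1  sub;mul  -- pair
[1] i2  st  -- no-port MEM/MEM
[2] i3/i4  st;or  -- pair
[3] i5/i6  mulh;add  -- pair
[4] i7/i8  bne;and  -- pair
[5] i9  mul  -- no-port MUL/MUL
[6] i10  mul  -- WAW r2
[7] i11  sll  -- tail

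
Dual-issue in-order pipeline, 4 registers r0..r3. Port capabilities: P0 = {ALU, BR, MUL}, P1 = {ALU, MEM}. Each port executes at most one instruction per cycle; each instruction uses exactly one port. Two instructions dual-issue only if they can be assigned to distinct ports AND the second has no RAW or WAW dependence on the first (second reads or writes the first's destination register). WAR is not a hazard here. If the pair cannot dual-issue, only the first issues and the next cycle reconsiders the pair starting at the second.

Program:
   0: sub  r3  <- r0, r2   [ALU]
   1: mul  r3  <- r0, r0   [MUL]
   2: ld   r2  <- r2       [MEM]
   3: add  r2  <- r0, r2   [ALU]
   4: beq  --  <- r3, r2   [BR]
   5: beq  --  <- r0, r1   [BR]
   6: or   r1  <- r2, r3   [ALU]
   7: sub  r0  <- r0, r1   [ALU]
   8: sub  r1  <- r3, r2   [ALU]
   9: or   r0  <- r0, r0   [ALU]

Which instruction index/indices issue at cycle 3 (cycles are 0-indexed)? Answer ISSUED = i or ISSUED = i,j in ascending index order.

ISSUED = 4

[0] i0  sub  -- WAW r3
[1] i1,i2  mul/ld  -- 2-wide
[2] i3  add  -- RAW r2
[3] i4  beq  -- no-port BR/BR
[4] i5,i6  beq/or  -- 2-wide
[5] i7,i8  sub/sub  -- 2-wide
[6] i9  or  -- tail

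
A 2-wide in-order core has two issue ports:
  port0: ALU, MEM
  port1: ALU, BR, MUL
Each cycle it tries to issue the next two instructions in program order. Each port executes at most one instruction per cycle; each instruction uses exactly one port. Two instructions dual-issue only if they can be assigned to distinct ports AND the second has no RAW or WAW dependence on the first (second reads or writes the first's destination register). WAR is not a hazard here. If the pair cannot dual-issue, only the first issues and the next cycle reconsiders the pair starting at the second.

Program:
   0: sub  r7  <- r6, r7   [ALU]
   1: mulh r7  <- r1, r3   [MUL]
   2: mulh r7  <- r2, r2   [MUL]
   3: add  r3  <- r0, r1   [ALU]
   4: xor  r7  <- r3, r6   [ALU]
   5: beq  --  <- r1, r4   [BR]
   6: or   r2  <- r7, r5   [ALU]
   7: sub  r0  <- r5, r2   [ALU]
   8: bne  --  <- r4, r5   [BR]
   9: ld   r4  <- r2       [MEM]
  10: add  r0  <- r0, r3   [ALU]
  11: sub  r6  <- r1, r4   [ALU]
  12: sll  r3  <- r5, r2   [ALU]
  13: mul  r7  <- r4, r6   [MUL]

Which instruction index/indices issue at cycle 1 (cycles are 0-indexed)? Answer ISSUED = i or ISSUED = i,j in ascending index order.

ISSUED = 1

[0] i0  sub  -- WAW r7
[1] i1  mulh  -- no-port MUL/MUL
[2] i2/i3  mulh/add  -- pair
[3] i4/i5  xor/beq  -- pair
[4] i6  or  -- RAW r2
[5] i7/i8  sub/bne  -- pair
[6] i9/i10  ld/add  -- pair
[7] i11/i12  sub/sll  -- pair
[8] i13  mul  -- tail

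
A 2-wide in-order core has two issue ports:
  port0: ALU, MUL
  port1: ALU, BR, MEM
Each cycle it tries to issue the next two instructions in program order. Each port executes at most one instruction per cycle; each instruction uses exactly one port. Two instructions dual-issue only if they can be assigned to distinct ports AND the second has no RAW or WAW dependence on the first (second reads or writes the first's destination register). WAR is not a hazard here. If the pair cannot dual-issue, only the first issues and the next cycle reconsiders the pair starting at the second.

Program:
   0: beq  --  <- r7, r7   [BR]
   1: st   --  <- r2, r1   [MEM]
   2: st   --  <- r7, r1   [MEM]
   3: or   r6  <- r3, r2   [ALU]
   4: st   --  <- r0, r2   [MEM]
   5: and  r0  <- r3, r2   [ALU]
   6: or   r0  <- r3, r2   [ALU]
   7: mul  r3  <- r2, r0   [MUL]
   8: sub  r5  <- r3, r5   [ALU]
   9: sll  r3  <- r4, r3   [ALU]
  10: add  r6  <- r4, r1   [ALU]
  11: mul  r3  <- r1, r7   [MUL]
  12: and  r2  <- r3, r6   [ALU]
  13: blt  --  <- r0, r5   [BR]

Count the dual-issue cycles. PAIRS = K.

PAIRS = 5

c0: i0 beq.BR  no-port BR/MEM
c1: i1 st.MEM  no-port MEM/MEM
c2: i2/i3 st.MEM/or.ALU  pair
c3: i4/i5 st.MEM/and.ALU  pair
c4: i6 or.ALU  RAW r0
c5: i7 mul.MUL  RAW r3
c6: i8/i9 sub.ALU/sll.ALU  pair
c7: i10/i11 add.ALU/mul.MUL  pair
c8: i12/i13 and.ALU/blt.BR  pair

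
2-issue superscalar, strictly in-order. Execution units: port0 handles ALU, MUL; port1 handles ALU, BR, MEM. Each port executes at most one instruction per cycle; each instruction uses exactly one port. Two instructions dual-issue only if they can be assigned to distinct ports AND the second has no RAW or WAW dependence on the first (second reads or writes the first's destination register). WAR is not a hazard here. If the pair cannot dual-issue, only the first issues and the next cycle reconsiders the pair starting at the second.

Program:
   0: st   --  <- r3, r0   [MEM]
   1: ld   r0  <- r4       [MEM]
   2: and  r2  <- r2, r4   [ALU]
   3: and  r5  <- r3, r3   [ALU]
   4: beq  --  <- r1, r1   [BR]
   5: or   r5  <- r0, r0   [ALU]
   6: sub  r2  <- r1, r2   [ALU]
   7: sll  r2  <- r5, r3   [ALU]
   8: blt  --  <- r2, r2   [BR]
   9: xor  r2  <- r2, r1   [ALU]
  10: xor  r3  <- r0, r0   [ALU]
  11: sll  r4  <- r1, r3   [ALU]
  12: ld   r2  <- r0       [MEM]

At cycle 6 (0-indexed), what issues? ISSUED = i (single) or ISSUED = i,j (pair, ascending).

  cy0 -> i0 (st.MEM) no-port MEM/MEM
  cy1 -> i1/i2 (ld.MEM+and.ALU) 2-wide
  cy2 -> i3/i4 (and.ALU+beq.BR) 2-wide
  cy3 -> i5/i6 (or.ALU+sub.ALU) 2-wide
  cy4 -> i7 (sll.ALU) RAW r2
  cy5 -> i8/i9 (blt.BR+xor.ALU) 2-wide
  cy6 -> i10 (xor.ALU) RAW r3
  cy7 -> i11/i12 (sll.ALU+ld.MEM) 2-wide

ISSUED = 10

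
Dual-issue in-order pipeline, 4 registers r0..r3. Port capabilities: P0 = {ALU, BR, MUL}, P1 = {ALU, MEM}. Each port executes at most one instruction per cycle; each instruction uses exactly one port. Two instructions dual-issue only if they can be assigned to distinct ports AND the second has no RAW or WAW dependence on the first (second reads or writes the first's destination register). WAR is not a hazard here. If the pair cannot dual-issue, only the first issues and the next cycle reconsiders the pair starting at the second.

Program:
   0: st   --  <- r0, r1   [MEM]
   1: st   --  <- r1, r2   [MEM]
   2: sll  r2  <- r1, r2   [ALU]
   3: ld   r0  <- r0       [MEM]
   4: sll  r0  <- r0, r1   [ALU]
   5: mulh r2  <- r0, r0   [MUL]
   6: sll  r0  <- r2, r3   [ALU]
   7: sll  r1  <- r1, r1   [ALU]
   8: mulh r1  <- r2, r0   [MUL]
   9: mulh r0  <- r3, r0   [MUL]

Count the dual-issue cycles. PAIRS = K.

PAIRS = 2

0. st.MEM @i0  | no-port MEM/MEM
1. st.MEM sll.ALU @i1,i2  | 2-wide
2. ld.MEM @i3  | RAW+WAW r0
3. sll.ALU @i4  | RAW r0
4. mulh.MUL @i5  | RAW r2
5. sll.ALU sll.ALU @i6,i7  | 2-wide
6. mulh.MUL @i8  | no-port MUL/MUL
7. mulh.MUL @i9  | tail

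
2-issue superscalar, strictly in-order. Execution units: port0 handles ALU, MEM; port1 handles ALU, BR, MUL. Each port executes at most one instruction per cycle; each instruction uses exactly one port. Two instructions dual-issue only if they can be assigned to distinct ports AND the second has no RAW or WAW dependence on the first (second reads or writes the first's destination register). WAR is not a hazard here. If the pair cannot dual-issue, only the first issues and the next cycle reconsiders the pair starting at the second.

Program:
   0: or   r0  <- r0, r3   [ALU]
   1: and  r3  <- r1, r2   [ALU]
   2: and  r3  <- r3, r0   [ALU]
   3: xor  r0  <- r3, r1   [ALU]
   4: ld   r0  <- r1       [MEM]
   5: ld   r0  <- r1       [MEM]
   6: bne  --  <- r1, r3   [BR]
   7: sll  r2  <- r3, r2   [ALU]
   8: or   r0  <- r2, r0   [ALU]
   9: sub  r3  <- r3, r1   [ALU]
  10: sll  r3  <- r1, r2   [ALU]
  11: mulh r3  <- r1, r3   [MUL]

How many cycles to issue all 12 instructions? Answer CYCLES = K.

CYCLES = 9

0. or+and @i0,i1  | 2-wide
1. and @i2  | RAW r3
2. xor @i3  | WAW r0
3. ld @i4  | no-port MEM/MEM
4. ld+bne @i5,i6  | 2-wide
5. sll @i7  | RAW r2
6. or+sub @i8,i9  | 2-wide
7. sll @i10  | RAW+WAW r3
8. mulh @i11  | tail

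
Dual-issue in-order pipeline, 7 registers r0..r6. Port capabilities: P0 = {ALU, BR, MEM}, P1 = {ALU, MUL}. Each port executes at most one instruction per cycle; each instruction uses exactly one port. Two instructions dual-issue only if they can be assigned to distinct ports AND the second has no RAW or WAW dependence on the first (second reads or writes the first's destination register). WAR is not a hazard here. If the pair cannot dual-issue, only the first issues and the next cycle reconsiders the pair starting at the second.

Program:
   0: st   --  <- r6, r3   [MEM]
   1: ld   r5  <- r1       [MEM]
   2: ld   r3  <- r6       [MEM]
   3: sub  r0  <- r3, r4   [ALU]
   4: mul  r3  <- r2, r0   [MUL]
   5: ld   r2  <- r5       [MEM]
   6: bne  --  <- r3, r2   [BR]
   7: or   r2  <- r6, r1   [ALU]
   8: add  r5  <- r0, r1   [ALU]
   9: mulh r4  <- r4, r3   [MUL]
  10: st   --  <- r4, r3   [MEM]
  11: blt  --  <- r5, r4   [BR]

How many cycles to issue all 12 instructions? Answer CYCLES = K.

t=0 i0:st.MEM ; no-port MEM/MEM
t=1 i1:ld.MEM ; no-port MEM/MEM
t=2 i2:ld.MEM ; RAW r3
t=3 i3:sub.ALU ; RAW r0
t=4 i4&i5:mul.MUL;ld.MEM ; 2-wide
t=5 i6&i7:bne.BR;or.ALU ; 2-wide
t=6 i8&i9:add.ALU;mulh.MUL ; 2-wide
t=7 i10:st.MEM ; no-port MEM/BR
t=8 i11:blt.BR ; tail

CYCLES = 9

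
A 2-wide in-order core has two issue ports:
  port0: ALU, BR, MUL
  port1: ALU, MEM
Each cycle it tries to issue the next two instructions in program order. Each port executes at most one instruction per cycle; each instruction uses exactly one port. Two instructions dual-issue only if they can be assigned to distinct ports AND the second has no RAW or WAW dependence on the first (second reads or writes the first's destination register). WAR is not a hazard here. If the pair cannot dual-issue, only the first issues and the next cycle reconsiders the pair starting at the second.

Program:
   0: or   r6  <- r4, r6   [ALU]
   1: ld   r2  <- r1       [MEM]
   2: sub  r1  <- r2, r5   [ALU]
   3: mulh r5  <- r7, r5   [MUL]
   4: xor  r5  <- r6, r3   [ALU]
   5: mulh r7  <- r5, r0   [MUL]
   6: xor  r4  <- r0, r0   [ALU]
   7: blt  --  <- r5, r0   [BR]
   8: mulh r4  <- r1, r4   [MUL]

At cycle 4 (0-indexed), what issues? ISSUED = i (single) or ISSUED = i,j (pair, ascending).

c0: i0/i1 or.ALU;ld.MEM  dual
c1: i2/i3 sub.ALU;mulh.MUL  dual
c2: i4 xor.ALU  RAW r5
c3: i5/i6 mulh.MUL;xor.ALU  dual
c4: i7 blt.BR  no-port BR/MUL
c5: i8 mulh.MUL  tail

ISSUED = 7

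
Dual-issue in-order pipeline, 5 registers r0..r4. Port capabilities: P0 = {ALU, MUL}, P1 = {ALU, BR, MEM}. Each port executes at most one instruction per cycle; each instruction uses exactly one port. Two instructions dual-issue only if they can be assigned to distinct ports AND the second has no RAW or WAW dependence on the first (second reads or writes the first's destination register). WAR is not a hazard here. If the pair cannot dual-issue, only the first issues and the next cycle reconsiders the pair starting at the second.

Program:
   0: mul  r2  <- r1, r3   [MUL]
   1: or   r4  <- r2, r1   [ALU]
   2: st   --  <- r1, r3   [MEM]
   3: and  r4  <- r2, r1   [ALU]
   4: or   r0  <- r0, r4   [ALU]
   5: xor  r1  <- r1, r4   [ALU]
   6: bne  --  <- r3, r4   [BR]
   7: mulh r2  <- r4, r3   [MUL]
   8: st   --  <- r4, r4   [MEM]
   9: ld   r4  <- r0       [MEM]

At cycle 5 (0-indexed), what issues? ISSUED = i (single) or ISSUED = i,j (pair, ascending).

c0: i0 mul.MUL  RAW r2
c1: i1,i2 or.ALU/st.MEM  dual
c2: i3 and.ALU  RAW r4
c3: i4,i5 or.ALU/xor.ALU  dual
c4: i6,i7 bne.BR/mulh.MUL  dual
c5: i8 st.MEM  no-port MEM/MEM
c6: i9 ld.MEM  tail

ISSUED = 8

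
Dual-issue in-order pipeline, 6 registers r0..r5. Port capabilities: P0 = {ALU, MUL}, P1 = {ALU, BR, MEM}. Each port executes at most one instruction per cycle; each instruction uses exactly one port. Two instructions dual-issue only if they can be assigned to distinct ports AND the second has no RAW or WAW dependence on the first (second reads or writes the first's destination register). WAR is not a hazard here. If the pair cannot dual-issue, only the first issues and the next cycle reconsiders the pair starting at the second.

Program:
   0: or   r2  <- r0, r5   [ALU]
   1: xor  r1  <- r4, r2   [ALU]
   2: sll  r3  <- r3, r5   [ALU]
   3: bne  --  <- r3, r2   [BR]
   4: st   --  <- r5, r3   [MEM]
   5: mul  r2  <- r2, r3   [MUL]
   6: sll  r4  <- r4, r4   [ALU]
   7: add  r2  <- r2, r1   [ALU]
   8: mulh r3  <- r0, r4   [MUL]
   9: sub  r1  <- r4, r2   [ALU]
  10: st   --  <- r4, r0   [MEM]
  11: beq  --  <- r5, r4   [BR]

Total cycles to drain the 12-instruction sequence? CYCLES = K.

CYCLES = 8

c0: i0 or  RAW r2
c1: i1/i2 xor+sll  dual
c2: i3 bne  no-port BR/MEM
c3: i4/i5 st+mul  dual
c4: i6/i7 sll+add  dual
c5: i8/i9 mulh+sub  dual
c6: i10 st  no-port MEM/BR
c7: i11 beq  tail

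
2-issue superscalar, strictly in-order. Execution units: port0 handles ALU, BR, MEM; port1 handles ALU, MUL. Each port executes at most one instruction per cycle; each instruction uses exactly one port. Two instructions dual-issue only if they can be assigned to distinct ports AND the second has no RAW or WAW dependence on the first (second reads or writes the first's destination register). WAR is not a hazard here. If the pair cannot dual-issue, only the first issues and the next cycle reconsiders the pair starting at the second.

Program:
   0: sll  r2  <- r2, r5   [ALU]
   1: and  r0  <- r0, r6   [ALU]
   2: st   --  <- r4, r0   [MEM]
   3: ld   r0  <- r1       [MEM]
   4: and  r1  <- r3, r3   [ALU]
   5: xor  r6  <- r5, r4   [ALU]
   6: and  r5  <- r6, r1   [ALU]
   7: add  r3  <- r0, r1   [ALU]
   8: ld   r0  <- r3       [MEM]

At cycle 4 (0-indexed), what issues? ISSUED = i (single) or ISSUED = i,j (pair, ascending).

ISSUED = 6,7

c0: i0,i1 sll.ALU/and.ALU  pair
c1: i2 st.MEM  no-port MEM/MEM
c2: i3,i4 ld.MEM/and.ALU  pair
c3: i5 xor.ALU  RAW r6
c4: i6,i7 and.ALU/add.ALU  pair
c5: i8 ld.MEM  tail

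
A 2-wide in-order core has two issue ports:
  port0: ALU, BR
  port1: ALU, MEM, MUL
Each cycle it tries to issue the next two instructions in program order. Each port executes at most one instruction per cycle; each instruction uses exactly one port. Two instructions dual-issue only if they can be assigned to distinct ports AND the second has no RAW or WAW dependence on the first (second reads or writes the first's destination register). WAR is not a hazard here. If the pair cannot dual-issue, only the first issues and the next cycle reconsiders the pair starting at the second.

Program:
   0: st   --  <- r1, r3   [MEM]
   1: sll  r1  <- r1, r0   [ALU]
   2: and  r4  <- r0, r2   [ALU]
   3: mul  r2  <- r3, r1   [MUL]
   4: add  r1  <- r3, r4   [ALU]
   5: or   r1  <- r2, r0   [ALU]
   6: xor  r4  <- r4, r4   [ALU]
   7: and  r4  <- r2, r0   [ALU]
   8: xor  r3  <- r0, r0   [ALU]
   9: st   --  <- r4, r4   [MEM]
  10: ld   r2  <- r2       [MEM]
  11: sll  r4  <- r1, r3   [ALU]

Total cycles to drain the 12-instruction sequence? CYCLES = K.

[0] i0,i1  st.MEM+sll.ALU  -- dual
[1] i2,i3  and.ALU+mul.MUL  -- dual
[2] i4  add.ALU  -- WAW r1
[3] i5,i6  or.ALU+xor.ALU  -- dual
[4] i7,i8  and.ALU+xor.ALU  -- dual
[5] i9  st.MEM  -- no-port MEM/MEM
[6] i10,i11  ld.MEM+sll.ALU  -- dual

CYCLES = 7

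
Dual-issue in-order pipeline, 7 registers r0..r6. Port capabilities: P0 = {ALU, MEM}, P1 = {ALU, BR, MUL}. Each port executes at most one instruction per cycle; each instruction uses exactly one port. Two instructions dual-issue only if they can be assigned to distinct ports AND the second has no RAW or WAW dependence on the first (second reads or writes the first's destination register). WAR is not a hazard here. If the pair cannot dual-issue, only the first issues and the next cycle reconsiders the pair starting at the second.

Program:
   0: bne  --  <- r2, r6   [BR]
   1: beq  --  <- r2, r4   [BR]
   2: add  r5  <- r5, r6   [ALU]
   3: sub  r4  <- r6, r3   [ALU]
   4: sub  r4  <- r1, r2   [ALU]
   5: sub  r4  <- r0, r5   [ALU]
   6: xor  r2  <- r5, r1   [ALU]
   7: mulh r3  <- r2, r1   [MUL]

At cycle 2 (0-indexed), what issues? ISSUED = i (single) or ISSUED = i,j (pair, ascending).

ISSUED = 3

#0 head=0: bne.BR i0 no-port BR/BR
#1 head=1: beq.BR;add.ALU i1/i2 2-wide
#2 head=3: sub.ALU i3 WAW r4
#3 head=4: sub.ALU i4 WAW r4
#4 head=5: sub.ALU;xor.ALU i5/i6 2-wide
#5 head=7: mulh.MUL i7 tail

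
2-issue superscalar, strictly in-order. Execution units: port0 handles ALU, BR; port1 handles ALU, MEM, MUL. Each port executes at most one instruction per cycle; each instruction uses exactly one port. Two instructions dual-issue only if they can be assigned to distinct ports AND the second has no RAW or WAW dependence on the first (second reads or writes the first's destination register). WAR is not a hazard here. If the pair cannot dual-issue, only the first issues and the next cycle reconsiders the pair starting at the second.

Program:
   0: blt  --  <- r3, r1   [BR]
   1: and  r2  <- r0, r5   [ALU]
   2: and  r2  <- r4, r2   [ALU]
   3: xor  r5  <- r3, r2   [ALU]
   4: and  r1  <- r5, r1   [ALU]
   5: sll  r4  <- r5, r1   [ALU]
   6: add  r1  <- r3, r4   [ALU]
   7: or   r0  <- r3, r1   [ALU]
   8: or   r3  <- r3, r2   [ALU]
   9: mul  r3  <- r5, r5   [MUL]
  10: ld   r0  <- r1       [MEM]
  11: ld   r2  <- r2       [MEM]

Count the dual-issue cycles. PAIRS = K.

PAIRS = 2

  cy0 -> i0/i1 (blt.BR+and.ALU) 2-wide
  cy1 -> i2 (and.ALU) RAW r2
  cy2 -> i3 (xor.ALU) RAW r5
  cy3 -> i4 (and.ALU) RAW r1
  cy4 -> i5 (sll.ALU) RAW r4
  cy5 -> i6 (add.ALU) RAW r1
  cy6 -> i7/i8 (or.ALU+or.ALU) 2-wide
  cy7 -> i9 (mul.MUL) no-port MUL/MEM
  cy8 -> i10 (ld.MEM) no-port MEM/MEM
  cy9 -> i11 (ld.MEM) tail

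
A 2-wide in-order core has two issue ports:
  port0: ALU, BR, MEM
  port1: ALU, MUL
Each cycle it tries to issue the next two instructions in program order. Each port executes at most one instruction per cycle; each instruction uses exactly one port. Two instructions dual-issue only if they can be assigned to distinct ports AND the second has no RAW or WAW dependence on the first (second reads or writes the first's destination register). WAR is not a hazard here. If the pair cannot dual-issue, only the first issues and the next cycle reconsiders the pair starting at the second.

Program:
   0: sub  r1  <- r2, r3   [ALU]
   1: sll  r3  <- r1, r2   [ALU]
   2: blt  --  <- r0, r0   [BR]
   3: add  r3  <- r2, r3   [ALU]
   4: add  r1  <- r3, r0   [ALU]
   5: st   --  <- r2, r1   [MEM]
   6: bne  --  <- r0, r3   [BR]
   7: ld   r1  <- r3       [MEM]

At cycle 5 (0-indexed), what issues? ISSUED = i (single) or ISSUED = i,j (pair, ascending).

0. sub.ALU @i0  | RAW r1
1. sll.ALU/blt.BR @i1/i2  | dual
2. add.ALU @i3  | RAW r3
3. add.ALU @i4  | RAW r1
4. st.MEM @i5  | no-port MEM/BR
5. bne.BR @i6  | no-port BR/MEM
6. ld.MEM @i7  | tail

ISSUED = 6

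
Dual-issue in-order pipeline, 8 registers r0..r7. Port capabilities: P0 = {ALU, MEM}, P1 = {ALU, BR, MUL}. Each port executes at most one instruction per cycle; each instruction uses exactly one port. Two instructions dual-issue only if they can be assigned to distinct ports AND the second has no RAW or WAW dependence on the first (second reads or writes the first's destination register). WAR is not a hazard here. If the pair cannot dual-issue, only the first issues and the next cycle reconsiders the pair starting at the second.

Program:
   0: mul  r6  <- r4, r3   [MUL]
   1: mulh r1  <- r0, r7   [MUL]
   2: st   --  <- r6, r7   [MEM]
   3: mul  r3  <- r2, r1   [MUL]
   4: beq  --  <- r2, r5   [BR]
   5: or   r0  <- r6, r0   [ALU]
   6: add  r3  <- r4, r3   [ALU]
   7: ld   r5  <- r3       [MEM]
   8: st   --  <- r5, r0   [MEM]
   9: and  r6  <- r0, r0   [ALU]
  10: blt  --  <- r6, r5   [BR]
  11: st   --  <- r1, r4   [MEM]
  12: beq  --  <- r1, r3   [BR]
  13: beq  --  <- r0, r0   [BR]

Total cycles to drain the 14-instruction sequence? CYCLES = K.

CYCLES = 10

  cy0 -> i0 (mul.MUL) no-port MUL/MUL
  cy1 -> i1/i2 (mulh.MUL+st.MEM) dual
  cy2 -> i3 (mul.MUL) no-port MUL/BR
  cy3 -> i4/i5 (beq.BR+or.ALU) dual
  cy4 -> i6 (add.ALU) RAW r3
  cy5 -> i7 (ld.MEM) no-port MEM/MEM
  cy6 -> i8/i9 (st.MEM+and.ALU) dual
  cy7 -> i10/i11 (blt.BR+st.MEM) dual
  cy8 -> i12 (beq.BR) no-port BR/BR
  cy9 -> i13 (beq.BR) tail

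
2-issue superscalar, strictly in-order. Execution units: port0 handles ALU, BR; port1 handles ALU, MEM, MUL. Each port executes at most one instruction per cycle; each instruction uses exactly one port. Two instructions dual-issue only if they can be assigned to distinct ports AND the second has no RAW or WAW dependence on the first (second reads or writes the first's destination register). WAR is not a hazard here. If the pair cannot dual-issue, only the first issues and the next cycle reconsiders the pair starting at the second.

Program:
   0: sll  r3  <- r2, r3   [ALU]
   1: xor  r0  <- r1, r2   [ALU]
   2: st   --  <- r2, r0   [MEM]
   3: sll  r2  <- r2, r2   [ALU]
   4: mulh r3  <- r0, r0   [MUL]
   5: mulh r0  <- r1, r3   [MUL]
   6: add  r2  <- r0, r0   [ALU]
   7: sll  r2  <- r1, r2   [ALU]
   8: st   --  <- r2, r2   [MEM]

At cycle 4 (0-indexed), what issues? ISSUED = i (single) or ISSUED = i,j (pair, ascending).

[0] i0/i1  sll.ALU;xor.ALU  -- 2-wide
[1] i2/i3  st.MEM;sll.ALU  -- 2-wide
[2] i4  mulh.MUL  -- no-port MUL/MUL
[3] i5  mulh.MUL  -- RAW r0
[4] i6  add.ALU  -- RAW+WAW r2
[5] i7  sll.ALU  -- RAW r2
[6] i8  st.MEM  -- tail

ISSUED = 6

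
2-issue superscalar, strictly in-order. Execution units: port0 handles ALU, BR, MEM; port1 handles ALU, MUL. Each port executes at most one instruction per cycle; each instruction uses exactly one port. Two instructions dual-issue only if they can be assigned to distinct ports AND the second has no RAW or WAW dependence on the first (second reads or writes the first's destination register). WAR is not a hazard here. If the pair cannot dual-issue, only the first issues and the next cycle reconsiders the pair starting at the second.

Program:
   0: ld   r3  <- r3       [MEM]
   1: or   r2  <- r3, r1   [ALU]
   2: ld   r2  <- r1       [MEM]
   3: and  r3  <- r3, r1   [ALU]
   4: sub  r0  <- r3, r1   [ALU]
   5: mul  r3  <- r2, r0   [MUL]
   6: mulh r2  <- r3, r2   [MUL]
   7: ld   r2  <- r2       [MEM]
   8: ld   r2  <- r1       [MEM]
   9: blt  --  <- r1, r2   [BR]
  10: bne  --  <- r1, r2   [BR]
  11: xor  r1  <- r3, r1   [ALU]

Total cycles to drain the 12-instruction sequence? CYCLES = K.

t=0 i0:ld.MEM ; RAW r3
t=1 i1:or.ALU ; WAW r2
t=2 i2+i3:ld.MEM+and.ALU ; pair
t=3 i4:sub.ALU ; RAW r0
t=4 i5:mul.MUL ; no-port MUL/MUL
t=5 i6:mulh.MUL ; RAW+WAW r2
t=6 i7:ld.MEM ; no-port MEM/MEM
t=7 i8:ld.MEM ; no-port MEM/BR
t=8 i9:blt.BR ; no-port BR/BR
t=9 i10+i11:bne.BR+xor.ALU ; pair

CYCLES = 10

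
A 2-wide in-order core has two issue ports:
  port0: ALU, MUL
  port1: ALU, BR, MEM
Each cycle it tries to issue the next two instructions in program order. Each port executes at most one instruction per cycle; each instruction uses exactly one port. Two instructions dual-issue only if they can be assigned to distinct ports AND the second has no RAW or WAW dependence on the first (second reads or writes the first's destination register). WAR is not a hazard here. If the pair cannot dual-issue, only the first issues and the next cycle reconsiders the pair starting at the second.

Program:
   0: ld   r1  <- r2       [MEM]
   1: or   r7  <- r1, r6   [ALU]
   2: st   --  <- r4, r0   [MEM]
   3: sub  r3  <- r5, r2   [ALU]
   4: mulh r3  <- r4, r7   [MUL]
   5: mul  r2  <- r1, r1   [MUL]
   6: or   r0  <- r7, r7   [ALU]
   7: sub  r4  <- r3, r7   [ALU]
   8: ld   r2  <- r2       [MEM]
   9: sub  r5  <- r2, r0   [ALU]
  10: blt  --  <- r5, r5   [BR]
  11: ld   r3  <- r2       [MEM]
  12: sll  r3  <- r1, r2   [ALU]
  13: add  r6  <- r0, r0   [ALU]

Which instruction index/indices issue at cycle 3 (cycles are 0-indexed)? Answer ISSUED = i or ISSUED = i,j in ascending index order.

0. ld @i0  | RAW r1
1. or/st @i1+i2  | 2-wide
2. sub @i3  | WAW r3
3. mulh @i4  | no-port MUL/MUL
4. mul/or @i5+i6  | 2-wide
5. sub/ld @i7+i8  | 2-wide
6. sub @i9  | RAW r5
7. blt @i10  | no-port BR/MEM
8. ld @i11  | WAW r3
9. sll/add @i12+i13  | 2-wide

ISSUED = 4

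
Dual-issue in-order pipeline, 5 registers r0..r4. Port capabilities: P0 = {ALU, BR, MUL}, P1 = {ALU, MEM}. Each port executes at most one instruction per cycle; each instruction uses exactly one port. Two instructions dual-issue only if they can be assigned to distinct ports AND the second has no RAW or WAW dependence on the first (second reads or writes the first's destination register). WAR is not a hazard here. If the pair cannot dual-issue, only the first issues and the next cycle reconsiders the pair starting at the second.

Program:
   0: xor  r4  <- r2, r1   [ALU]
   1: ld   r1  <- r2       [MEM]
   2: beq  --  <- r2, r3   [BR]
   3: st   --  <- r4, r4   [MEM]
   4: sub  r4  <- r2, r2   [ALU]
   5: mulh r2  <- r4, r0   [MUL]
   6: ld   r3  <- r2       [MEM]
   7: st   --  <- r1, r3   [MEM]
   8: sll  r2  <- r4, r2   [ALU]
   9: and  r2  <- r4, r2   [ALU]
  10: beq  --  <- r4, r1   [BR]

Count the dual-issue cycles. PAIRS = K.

PAIRS = 4

t=0 i0/i1:xor/ld ; dual
t=1 i2/i3:beq/st ; dual
t=2 i4:sub ; RAW r4
t=3 i5:mulh ; RAW r2
t=4 i6:ld ; no-port MEM/MEM
t=5 i7/i8:st/sll ; dual
t=6 i9/i10:and/beq ; dual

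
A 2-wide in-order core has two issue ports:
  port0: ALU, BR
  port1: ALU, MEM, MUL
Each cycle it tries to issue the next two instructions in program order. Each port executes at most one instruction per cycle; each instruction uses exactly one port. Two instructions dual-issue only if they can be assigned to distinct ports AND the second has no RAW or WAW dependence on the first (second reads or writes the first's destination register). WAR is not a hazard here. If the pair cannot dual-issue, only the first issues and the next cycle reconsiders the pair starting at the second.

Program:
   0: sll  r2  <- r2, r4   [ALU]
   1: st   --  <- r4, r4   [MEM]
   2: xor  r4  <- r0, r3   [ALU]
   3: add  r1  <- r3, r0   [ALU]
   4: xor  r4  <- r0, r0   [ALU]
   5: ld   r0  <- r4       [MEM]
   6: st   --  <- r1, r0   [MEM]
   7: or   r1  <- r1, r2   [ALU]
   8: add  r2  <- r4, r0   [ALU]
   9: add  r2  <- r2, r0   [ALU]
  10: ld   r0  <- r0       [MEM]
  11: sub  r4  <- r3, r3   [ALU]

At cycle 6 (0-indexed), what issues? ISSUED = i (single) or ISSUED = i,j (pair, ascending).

c0: i0,i1 sll/st  2-wide
c1: i2,i3 xor/add  2-wide
c2: i4 xor  RAW r4
c3: i5 ld  no-port MEM/MEM
c4: i6,i7 st/or  2-wide
c5: i8 add  RAW+WAW r2
c6: i9,i10 add/ld  2-wide
c7: i11 sub  tail

ISSUED = 9,10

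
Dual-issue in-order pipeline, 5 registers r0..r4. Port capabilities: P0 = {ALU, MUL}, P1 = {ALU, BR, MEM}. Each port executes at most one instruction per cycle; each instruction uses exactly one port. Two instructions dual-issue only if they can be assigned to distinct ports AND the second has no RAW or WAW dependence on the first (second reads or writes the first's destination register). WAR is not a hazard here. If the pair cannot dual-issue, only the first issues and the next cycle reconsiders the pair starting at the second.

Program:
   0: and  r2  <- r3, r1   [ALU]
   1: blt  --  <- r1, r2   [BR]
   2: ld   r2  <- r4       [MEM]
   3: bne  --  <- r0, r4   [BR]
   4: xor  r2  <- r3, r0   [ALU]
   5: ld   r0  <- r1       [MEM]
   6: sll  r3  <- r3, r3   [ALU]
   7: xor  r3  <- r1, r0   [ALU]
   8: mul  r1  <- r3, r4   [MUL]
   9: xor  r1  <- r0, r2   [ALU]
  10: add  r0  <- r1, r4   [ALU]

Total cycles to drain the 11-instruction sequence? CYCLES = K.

CYCLES = 9

c0: i0 and  RAW r2
c1: i1 blt  no-port BR/MEM
c2: i2 ld  no-port MEM/BR
c3: i3&i4 bne xor  2-wide
c4: i5&i6 ld sll  2-wide
c5: i7 xor  RAW r3
c6: i8 mul  WAW r1
c7: i9 xor  RAW r1
c8: i10 add  tail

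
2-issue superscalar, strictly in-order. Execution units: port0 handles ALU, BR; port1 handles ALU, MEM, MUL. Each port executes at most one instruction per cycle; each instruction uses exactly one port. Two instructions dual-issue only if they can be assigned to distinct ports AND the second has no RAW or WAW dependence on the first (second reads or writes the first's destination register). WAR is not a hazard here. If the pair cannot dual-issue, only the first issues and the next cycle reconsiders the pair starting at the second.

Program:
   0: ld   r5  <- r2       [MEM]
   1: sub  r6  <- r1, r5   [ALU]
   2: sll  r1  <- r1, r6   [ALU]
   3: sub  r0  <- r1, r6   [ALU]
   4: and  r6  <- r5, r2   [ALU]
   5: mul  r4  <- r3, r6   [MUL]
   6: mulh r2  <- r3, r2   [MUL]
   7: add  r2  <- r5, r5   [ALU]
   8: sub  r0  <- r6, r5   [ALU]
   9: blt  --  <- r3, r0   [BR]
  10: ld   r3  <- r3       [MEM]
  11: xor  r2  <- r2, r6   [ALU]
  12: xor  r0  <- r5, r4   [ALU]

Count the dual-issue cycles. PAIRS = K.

t=0 i0:ld ; RAW r5
t=1 i1:sub ; RAW r6
t=2 i2:sll ; RAW r1
t=3 i3&i4:sub and ; pair
t=4 i5:mul ; no-port MUL/MUL
t=5 i6:mulh ; WAW r2
t=6 i7&i8:add sub ; pair
t=7 i9&i10:blt ld ; pair
t=8 i11&i12:xor xor ; pair

PAIRS = 4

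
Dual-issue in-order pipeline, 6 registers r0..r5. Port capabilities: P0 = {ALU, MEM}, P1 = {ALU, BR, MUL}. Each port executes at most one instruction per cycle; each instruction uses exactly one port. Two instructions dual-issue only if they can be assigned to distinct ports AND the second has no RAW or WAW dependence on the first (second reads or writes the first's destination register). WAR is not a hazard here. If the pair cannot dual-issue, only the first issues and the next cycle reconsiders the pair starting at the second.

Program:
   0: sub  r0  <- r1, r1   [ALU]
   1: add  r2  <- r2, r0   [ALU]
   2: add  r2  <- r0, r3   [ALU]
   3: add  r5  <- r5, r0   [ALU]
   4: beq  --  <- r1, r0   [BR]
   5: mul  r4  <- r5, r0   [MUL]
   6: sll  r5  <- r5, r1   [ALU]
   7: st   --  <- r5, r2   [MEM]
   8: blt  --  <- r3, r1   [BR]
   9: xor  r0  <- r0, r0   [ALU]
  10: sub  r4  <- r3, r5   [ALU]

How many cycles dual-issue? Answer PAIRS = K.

#0 head=0: sub i0 RAW r0
#1 head=1: add i1 WAW r2
#2 head=2: add;add i2/i3 2-wide
#3 head=4: beq i4 no-port BR/MUL
#4 head=5: mul;sll i5/i6 2-wide
#5 head=7: st;blt i7/i8 2-wide
#6 head=9: xor;sub i9/i10 2-wide

PAIRS = 4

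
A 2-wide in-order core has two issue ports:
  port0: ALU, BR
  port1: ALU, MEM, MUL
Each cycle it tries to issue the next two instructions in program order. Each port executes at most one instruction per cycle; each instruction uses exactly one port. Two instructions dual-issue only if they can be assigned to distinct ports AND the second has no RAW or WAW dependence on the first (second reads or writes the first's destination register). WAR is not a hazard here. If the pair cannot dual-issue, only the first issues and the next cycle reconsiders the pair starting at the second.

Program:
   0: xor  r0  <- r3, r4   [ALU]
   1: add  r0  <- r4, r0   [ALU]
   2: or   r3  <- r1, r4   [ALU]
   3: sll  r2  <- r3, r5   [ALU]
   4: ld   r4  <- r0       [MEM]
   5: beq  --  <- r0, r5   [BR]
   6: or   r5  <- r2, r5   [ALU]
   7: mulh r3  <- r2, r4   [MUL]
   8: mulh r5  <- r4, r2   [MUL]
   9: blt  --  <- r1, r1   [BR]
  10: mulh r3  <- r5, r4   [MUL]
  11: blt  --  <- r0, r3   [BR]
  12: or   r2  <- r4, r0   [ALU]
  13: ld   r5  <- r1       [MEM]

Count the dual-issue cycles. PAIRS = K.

PAIRS = 5

t=0 i0:xor ; RAW+WAW r0
t=1 i1&i2:add+or ; 2-wide
t=2 i3&i4:sll+ld ; 2-wide
t=3 i5&i6:beq+or ; 2-wide
t=4 i7:mulh ; no-port MUL/MUL
t=5 i8&i9:mulh+blt ; 2-wide
t=6 i10:mulh ; RAW r3
t=7 i11&i12:blt+or ; 2-wide
t=8 i13:ld ; tail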